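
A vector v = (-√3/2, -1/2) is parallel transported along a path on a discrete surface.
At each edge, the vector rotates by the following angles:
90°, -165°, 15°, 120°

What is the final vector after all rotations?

Total rotation: 90° + (-165°) + 15° + 120° = 60°. Final vector: (0, -1)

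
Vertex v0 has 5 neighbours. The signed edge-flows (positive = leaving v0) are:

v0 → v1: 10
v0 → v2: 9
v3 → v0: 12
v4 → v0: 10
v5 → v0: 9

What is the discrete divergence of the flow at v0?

Divergence = sum of outgoing flows = 10 + 9 + (-12) + (-10) + (-9) = -12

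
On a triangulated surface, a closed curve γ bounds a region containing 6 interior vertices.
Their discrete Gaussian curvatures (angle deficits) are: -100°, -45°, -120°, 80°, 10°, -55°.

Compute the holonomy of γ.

Holonomy = total enclosed curvature = (-100°) + (-45°) + (-120°) + 80° + 10° + (-55°) = -230°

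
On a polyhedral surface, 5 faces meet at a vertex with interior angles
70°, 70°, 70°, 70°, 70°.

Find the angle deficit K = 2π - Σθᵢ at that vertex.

Sum of angles = 350°. K = 360° - 350° = 10° = π/18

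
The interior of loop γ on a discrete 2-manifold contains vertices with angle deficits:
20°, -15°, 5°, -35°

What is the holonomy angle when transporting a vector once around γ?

Holonomy = total enclosed curvature = 20° + (-15°) + 5° + (-35°) = -25°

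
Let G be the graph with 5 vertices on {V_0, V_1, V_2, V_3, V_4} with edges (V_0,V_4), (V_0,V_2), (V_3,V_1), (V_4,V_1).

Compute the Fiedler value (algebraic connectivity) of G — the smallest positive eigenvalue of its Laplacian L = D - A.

Degrees: deg(V_0) = 2, deg(V_1) = 2, deg(V_2) = 1, deg(V_3) = 1, deg(V_4) = 2.
L = D − A with rows/columns ordered (V_0, V_1, V_2, V_3, V_4):
  [ 2,  0, -1,  0, -1]
  [ 0,  2,  0, -1, -1]
  [-1,  0,  1,  0,  0]
  [ 0, -1,  0,  1,  0]
  [-1, -1,  0,  0,  2]
Characteristic polynomial: det(λI − L) = λ(λ² − 3λ + 1)(λ² − 5λ + 5).
Roots: λ = 0; (λ² − 3λ + 1) = 0 ⇒ λ = (3 ± √5)/2 ≈ 0.382, 2.618; (λ² − 5λ + 5) = 0 ⇒ λ = (5 ± √5)/2 ≈ 1.382, 3.618.
(Check: the roots sum (with multiplicity) to 8, matching trace L = Σdeg = 2·4 = 8.)
Laplacian eigenvalues: [0.0, 0.382, 1.382, 2.618, 3.618]. Algebraic connectivity (smallest non-zero eigenvalue) = 0.382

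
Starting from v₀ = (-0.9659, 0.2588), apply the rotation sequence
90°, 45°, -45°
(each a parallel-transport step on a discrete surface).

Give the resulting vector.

Total rotation: 90° + 45° + (-45°) = 90°. Final vector: (-0.2588, -0.9659)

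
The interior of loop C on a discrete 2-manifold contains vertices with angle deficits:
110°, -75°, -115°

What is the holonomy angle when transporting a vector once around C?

Holonomy = total enclosed curvature = 110° + (-75°) + (-115°) = -80°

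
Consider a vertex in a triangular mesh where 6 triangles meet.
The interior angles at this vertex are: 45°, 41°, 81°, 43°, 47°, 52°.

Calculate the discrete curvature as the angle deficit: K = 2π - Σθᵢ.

Sum of angles = 309°. K = 360° - 309° = 51° = 17π/60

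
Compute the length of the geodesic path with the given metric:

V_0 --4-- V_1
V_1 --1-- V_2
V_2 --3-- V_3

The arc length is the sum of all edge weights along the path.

Arc length = 4 + 1 + 3 = 8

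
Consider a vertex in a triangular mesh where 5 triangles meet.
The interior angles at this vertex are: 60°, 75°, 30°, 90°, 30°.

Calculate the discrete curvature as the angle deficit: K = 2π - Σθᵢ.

Sum of angles = 285°. K = 360° - 285° = 75°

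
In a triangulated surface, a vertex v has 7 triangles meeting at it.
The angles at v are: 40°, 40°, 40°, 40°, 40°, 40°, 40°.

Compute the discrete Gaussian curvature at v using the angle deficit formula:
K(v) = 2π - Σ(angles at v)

Sum of angles = 280°. K = 360° - 280° = 80°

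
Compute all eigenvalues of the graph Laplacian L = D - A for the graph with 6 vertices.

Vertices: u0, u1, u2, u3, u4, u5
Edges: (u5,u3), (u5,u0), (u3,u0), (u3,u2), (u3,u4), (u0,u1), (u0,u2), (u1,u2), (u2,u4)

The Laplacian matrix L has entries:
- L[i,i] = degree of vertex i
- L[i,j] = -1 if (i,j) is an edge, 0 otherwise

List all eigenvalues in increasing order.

Degrees: deg(u0) = 4, deg(u1) = 2, deg(u2) = 4, deg(u3) = 4, deg(u4) = 2, deg(u5) = 2.
L = D − A with rows/columns ordered (u0, u1, u2, u3, u4, u5):
  [ 4, -1, -1, -1,  0, -1]
  [-1,  2, -1,  0,  0,  0]
  [-1, -1,  4, -1, -1,  0]
  [-1,  0, -1,  4, -1, -1]
  [ 0,  0, -1, -1,  2,  0]
  [-1,  0,  0, -1,  0,  2]
Characteristic polynomial: det(λI − L) = λ(λ² − 7λ + 9)²(λ − 4).
Roots: λ = 0; (λ² − 7λ + 9) = 0 ⇒ λ = (7 ± √13)/2 ≈ 1.6972, 5.3028 (multiplicity 2); (λ − 4) = 0 ⇒ λ = 4.
(Check: the roots sum (with multiplicity) to 18, matching trace L = Σdeg = 2·9 = 18.)
Laplacian eigenvalues (increasing order): [0.0, 1.6972, 1.6972, 4.0, 5.3028, 5.3028]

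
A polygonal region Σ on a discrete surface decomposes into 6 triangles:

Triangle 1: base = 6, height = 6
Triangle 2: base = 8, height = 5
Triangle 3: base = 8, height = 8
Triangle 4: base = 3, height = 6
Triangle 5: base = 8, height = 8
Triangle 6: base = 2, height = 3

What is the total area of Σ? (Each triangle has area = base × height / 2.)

(1/2)×6×6 + (1/2)×8×5 + (1/2)×8×8 + (1/2)×3×6 + (1/2)×8×8 + (1/2)×2×3 = 114.0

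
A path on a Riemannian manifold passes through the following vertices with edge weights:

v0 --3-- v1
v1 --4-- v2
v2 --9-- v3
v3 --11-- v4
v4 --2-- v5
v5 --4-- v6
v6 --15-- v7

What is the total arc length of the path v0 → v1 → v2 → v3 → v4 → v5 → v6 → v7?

Arc length = 3 + 4 + 9 + 11 + 2 + 4 + 15 = 48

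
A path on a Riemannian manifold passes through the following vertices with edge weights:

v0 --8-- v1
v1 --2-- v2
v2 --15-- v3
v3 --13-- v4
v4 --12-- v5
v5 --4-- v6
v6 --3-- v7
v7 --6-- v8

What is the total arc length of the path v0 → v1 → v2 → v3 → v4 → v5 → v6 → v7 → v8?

Arc length = 8 + 2 + 15 + 13 + 12 + 4 + 3 + 6 = 63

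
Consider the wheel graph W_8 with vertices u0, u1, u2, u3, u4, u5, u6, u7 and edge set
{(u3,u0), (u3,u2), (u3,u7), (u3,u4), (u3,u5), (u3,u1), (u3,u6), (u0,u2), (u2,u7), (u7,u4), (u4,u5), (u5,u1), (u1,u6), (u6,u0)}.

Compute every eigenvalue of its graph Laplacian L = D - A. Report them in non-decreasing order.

The wheel W_8 is the join K_1 ∨ C_7 (a hub joined to every vertex of a cycle of length 7). For a join G ∨ H (G on p vertices, H on q vertices) the Laplacian spectrum is 0, p+q, the eigenvalues of L(G) other than one 0 each shifted by +q, and the eigenvalues of L(H) other than one 0 each shifted by +p. With G = K_1 (p = 1, nothing left after dropping its 0) and H = C_7 (q = 7, eigenvalues 2 − 2cos(2πk/7), k = 0, …, 6; drop k = 0), the spectrum of W_8 is 0, 8, and 1 + (2 − 2cos(2πk/7)) = 3 − 2cos(2πk/7) for k = 1, …, 6:
k=1: 3 − 2cos(2π/7) = 1.753; k=2: 3 − 2cos(4π/7) = 3.445; k=3: 3 − 2cos(6π/7) = 4.8019; k=4: 3 − 2cos(8π/7) = 4.8019; k=5: 3 − 2cos(10π/7) = 3.445; k=6: 3 − 2cos(12π/7) = 1.753.
Laplacian eigenvalues (increasing order): [0.0, 1.753, 1.753, 3.445, 3.445, 4.8019, 4.8019, 8.0]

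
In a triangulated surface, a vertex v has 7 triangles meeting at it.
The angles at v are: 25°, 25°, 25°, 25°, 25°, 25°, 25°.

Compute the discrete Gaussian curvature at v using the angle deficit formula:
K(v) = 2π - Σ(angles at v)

Sum of angles = 175°. K = 360° - 175° = 185°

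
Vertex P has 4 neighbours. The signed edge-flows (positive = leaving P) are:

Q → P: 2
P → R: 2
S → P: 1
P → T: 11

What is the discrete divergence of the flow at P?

Divergence = sum of outgoing flows = (-2) + 2 + (-1) + 11 = 10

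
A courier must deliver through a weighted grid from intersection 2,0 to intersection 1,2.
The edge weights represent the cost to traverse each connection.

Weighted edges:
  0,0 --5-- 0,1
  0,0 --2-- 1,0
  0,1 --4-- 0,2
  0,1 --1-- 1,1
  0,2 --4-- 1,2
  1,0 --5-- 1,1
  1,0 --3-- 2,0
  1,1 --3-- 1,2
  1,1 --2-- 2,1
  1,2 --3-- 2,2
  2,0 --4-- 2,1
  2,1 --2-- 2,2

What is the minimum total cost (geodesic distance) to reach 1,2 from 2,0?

Shortest path: 2,0 → 2,1 → 1,1 → 1,2, total weight = 9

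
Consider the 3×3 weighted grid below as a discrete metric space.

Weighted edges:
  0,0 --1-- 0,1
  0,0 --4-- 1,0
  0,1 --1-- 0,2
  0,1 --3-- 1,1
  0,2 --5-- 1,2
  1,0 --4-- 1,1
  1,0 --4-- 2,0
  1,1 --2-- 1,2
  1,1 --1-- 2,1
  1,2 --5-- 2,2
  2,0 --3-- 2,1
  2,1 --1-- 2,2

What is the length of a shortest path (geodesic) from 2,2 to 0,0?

Shortest path: 2,2 → 2,1 → 1,1 → 0,1 → 0,0, total weight = 6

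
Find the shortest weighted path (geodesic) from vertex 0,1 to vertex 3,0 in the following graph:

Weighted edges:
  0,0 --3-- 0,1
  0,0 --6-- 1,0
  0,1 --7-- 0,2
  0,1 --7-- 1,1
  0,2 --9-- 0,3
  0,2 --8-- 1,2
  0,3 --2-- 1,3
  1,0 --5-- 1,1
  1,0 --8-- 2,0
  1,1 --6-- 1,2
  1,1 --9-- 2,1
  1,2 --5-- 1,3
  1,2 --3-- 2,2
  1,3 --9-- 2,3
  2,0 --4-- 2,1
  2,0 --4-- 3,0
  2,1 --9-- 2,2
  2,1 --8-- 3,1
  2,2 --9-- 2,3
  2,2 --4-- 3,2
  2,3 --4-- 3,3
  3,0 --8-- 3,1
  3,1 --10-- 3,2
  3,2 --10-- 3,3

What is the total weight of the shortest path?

Shortest path: 0,1 → 0,0 → 1,0 → 2,0 → 3,0, total weight = 21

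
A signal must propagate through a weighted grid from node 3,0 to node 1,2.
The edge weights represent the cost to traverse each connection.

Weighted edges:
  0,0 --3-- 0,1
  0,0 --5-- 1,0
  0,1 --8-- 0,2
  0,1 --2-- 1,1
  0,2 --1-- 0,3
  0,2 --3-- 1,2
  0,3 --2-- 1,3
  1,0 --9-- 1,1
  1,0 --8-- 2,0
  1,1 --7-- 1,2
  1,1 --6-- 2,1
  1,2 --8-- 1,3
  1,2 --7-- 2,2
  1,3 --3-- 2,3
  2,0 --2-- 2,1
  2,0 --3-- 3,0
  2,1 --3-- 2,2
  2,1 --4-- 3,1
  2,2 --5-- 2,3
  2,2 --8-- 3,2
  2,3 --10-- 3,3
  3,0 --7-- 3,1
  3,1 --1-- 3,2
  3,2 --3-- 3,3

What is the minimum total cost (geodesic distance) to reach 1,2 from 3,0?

Shortest path: 3,0 → 2,0 → 2,1 → 2,2 → 1,2, total weight = 15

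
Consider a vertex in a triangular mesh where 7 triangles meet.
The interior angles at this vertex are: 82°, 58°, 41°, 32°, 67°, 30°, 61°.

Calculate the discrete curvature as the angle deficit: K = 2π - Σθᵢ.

Sum of angles = 371°. K = 360° - 371° = -11° = -11π/180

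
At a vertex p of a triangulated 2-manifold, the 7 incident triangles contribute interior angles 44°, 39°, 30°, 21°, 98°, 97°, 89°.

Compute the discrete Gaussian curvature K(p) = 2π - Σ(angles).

Sum of angles = 418°. K = 360° - 418° = -58° = -29π/90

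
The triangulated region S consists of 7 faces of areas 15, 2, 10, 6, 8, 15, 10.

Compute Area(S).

15 + 2 + 10 + 6 + 8 + 15 + 10 = 66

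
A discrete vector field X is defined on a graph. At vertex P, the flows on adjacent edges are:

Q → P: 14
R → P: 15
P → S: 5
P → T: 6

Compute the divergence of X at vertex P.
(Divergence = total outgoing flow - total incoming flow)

Divergence = sum of outgoing flows = (-14) + (-15) + 5 + 6 = -18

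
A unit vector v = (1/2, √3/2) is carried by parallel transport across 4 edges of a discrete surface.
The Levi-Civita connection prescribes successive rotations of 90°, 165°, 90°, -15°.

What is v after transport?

Total rotation: 90° + 165° + 90° + (-15°) = 330° ≡ -30° (mod 360°). Final vector: (0.8660, 0.5000)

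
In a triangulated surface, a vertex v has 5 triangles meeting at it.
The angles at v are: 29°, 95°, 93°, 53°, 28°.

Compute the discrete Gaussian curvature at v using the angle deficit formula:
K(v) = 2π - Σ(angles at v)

Sum of angles = 298°. K = 360° - 298° = 62° = 31π/90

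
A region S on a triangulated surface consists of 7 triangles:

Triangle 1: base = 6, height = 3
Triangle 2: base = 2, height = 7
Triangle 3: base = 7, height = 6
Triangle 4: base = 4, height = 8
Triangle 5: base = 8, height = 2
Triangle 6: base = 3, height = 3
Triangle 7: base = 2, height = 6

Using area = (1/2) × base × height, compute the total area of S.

(1/2)×6×3 + (1/2)×2×7 + (1/2)×7×6 + (1/2)×4×8 + (1/2)×8×2 + (1/2)×3×3 + (1/2)×2×6 = 71.5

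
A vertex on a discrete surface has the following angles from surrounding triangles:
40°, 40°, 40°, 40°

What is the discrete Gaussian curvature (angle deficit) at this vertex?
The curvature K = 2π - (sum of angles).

Sum of angles = 160°. K = 360° - 160° = 200° = 10π/9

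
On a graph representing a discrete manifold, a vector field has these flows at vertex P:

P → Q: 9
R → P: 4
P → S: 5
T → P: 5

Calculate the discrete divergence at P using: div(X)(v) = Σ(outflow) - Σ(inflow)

Divergence = sum of outgoing flows = 9 + (-4) + 5 + (-5) = 5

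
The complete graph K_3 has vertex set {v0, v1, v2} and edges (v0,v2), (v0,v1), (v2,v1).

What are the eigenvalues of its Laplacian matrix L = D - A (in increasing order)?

For the complete graph K_n, L = nI − J (J = all-ones matrix). J has eigenvalues n (once, eigenvector 𝟙) and 0 (multiplicity n−1), so L has eigenvalues 0 (once) and n (multiplicity n−1). Here n = 3: eigenvalue 0 once and 3 with multiplicity 2.
Laplacian eigenvalues (increasing order): [0.0, 3.0, 3.0]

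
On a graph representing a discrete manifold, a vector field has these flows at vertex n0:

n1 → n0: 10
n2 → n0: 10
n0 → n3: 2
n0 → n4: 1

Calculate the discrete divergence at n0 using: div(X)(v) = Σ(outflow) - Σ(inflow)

Divergence = sum of outgoing flows = (-10) + (-10) + 2 + 1 = -17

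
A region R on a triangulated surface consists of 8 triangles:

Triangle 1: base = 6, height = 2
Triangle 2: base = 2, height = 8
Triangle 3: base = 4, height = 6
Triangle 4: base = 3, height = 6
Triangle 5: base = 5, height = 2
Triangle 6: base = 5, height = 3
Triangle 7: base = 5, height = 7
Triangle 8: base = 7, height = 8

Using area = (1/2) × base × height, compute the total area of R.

(1/2)×6×2 + (1/2)×2×8 + (1/2)×4×6 + (1/2)×3×6 + (1/2)×5×2 + (1/2)×5×3 + (1/2)×5×7 + (1/2)×7×8 = 93.0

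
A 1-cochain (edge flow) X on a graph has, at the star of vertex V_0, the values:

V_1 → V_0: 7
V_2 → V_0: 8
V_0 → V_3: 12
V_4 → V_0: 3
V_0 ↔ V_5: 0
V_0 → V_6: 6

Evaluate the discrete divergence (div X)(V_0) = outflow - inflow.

Divergence = sum of outgoing flows = (-7) + (-8) + 12 + (-3) + 0 + 6 = 0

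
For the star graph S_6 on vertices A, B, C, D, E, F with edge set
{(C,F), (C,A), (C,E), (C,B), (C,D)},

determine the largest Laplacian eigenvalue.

The star S_6 is the complete bipartite graph K_{1,5} (one hub of degree 5, 5 leaves of degree 1). The Laplacian spectrum of K_{p,q} is 0, p (multiplicity q−1), q (multiplicity p−1), p+q. With p = 1, q = 5: 0 once, 1 with multiplicity 4, and 6 once. (Check: trace L = sum of degrees = 10 = 4·1 + 6.)
Laplacian eigenvalues: [0.0, 1.0, 1.0, 1.0, 1.0, 6.0]. Largest eigenvalue (spectral radius) = 6.0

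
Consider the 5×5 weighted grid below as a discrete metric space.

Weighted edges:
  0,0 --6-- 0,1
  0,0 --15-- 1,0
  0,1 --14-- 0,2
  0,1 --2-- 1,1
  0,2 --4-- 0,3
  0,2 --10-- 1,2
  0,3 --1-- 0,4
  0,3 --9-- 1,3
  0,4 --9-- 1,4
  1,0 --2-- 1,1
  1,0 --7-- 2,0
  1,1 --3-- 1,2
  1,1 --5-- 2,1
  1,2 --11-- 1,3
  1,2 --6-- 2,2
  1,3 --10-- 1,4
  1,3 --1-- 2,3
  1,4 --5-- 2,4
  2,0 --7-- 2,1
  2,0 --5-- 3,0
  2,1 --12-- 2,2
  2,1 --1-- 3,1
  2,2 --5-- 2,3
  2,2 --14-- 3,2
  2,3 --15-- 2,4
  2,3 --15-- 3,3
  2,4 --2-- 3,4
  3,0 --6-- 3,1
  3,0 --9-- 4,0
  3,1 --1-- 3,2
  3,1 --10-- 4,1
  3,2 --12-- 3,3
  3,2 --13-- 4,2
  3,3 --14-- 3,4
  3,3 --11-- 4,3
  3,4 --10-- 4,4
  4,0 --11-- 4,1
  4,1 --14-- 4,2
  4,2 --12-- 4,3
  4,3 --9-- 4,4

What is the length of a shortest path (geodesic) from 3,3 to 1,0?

Shortest path: 3,3 → 3,2 → 3,1 → 2,1 → 1,1 → 1,0, total weight = 21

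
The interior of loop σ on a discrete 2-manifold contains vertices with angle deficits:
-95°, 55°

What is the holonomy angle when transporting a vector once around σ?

Holonomy = total enclosed curvature = (-95°) + 55° = -40°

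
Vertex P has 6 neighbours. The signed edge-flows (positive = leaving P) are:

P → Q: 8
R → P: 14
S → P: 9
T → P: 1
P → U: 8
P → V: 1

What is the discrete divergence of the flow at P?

Divergence = sum of outgoing flows = 8 + (-14) + (-9) + (-1) + 8 + 1 = -7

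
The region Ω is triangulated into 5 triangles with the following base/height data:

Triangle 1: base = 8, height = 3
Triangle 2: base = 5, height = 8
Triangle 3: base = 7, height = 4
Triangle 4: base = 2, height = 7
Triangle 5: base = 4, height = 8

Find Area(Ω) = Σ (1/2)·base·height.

(1/2)×8×3 + (1/2)×5×8 + (1/2)×7×4 + (1/2)×2×7 + (1/2)×4×8 = 69.0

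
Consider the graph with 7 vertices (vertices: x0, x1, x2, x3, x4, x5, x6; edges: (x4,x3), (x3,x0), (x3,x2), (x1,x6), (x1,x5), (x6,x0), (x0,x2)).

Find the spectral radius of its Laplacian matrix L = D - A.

Degrees: deg(x0) = 3, deg(x1) = 2, deg(x2) = 2, deg(x3) = 3, deg(x4) = 1, deg(x5) = 1, deg(x6) = 2.
L = D − A with rows/columns ordered (x0, x1, x2, x3, x4, x5, x6):
  [ 3,  0, -1, -1,  0,  0, -1]
  [ 0,  2,  0,  0,  0, -1, -1]
  [-1,  0,  2, -1,  0,  0,  0]
  [-1,  0, -1,  3, -1,  0,  0]
  [ 0,  0,  0, -1,  1,  0,  0]
  [ 0, -1,  0,  0,  0,  1,  0]
  [-1, -1,  0,  0,  0,  0,  2]
Characteristic polynomial: det(λI − L) = λ(λ² − 4λ + 1)(λ − 1)(λ² − 6λ + 7)(λ − 3).
Roots: λ = 0; (λ² − 4λ + 1) = 0 ⇒ λ = 2 ± √3 ≈ 0.2679, 3.7321; (λ − 1) = 0 ⇒ λ = 1; (λ² − 6λ + 7) = 0 ⇒ λ = 3 ± √2 ≈ 1.5858, 4.4142; (λ − 3) = 0 ⇒ λ = 3.
(Check: the roots sum (with multiplicity) to 14, matching trace L = Σdeg = 2·7 = 14.)
Laplacian eigenvalues: [0.0, 0.2679, 1.0, 1.5858, 3.0, 3.7321, 4.4142]. Largest eigenvalue (spectral radius) = 4.4142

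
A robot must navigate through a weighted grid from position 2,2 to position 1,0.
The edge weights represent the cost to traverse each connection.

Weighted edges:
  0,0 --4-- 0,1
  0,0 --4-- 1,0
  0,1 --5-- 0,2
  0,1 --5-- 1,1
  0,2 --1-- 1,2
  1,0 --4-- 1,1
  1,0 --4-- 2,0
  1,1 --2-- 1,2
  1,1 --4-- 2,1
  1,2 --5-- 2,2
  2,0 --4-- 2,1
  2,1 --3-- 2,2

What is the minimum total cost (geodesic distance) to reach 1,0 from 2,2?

Shortest path: 2,2 → 2,1 → 1,1 → 1,0, total weight = 11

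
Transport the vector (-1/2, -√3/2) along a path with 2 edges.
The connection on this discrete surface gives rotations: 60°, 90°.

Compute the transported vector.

Total rotation: 60° + 90° = 150°. Final vector: (0.8660, 0.5000)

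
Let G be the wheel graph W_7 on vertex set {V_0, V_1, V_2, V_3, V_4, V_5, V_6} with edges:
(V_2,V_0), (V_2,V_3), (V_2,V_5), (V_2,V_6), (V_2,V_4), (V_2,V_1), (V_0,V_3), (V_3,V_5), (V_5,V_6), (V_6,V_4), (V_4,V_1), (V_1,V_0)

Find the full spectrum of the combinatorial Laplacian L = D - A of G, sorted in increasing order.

The wheel W_7 is the join K_1 ∨ C_6 (a hub joined to every vertex of a cycle of length 6). For a join G ∨ H (G on p vertices, H on q vertices) the Laplacian spectrum is 0, p+q, the eigenvalues of L(G) other than one 0 each shifted by +q, and the eigenvalues of L(H) other than one 0 each shifted by +p. With G = K_1 (p = 1, nothing left after dropping its 0) and H = C_6 (q = 6, eigenvalues 2 − 2cos(2πk/6), k = 0, …, 5; drop k = 0), the spectrum of W_7 is 0, 7, and 1 + (2 − 2cos(2πk/6)) = 3 − 2cos(2πk/6) for k = 1, …, 5:
k=1: 3 − 2cos(π/3) = 2.0; k=2: 3 − 2cos(2π/3) = 4.0; k=3: 3 − 2cos(π) = 5.0; k=4: 3 − 2cos(4π/3) = 4.0; k=5: 3 − 2cos(5π/3) = 2.0.
Laplacian eigenvalues (increasing order): [0.0, 2.0, 2.0, 4.0, 4.0, 5.0, 7.0]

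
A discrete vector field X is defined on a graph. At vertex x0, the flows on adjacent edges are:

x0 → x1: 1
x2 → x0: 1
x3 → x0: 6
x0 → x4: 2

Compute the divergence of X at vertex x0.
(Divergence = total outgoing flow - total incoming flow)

Divergence = sum of outgoing flows = 1 + (-1) + (-6) + 2 = -4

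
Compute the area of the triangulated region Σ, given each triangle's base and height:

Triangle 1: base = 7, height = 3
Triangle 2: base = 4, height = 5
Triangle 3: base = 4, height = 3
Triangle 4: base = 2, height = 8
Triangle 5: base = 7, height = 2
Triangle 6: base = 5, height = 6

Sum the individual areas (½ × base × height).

(1/2)×7×3 + (1/2)×4×5 + (1/2)×4×3 + (1/2)×2×8 + (1/2)×7×2 + (1/2)×5×6 = 56.5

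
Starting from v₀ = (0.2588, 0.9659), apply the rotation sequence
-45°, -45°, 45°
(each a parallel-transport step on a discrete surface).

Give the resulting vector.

Total rotation: (-45°) + (-45°) + 45° = -45°. Final vector: (0.8660, 0.5000)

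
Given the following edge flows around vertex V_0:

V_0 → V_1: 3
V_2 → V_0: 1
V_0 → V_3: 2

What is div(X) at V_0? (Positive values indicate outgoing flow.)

Divergence = sum of outgoing flows = 3 + (-1) + 2 = 4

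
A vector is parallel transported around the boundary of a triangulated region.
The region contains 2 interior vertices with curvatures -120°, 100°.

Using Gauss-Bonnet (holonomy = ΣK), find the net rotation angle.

Holonomy = total enclosed curvature = (-120°) + 100° = -20°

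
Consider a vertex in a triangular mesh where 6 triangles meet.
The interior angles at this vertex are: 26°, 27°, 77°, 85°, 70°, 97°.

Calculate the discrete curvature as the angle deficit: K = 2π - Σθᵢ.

Sum of angles = 382°. K = 360° - 382° = -22° = -11π/90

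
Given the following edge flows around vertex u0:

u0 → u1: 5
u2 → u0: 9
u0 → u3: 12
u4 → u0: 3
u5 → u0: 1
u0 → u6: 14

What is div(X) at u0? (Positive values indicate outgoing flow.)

Divergence = sum of outgoing flows = 5 + (-9) + 12 + (-3) + (-1) + 14 = 18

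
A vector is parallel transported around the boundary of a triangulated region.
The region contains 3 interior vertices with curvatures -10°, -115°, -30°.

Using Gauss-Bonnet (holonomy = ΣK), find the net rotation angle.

Holonomy = total enclosed curvature = (-10°) + (-115°) + (-30°) = -155°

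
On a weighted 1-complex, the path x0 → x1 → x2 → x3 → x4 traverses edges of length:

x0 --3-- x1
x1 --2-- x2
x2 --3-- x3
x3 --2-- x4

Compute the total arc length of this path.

Arc length = 3 + 2 + 3 + 2 = 10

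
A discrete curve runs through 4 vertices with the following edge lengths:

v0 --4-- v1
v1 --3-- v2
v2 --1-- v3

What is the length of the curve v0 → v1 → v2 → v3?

Arc length = 4 + 3 + 1 = 8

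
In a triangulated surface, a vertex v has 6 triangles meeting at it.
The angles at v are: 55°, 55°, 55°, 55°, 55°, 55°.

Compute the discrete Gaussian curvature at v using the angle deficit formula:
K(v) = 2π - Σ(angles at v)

Sum of angles = 330°. K = 360° - 330° = 30°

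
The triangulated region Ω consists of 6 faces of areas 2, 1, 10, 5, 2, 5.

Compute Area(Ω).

2 + 1 + 10 + 5 + 2 + 5 = 25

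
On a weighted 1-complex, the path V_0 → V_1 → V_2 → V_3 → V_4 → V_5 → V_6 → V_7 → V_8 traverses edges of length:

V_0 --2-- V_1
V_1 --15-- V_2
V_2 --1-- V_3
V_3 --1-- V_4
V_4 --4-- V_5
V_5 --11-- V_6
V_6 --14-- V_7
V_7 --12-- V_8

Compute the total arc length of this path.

Arc length = 2 + 15 + 1 + 1 + 4 + 11 + 14 + 12 = 60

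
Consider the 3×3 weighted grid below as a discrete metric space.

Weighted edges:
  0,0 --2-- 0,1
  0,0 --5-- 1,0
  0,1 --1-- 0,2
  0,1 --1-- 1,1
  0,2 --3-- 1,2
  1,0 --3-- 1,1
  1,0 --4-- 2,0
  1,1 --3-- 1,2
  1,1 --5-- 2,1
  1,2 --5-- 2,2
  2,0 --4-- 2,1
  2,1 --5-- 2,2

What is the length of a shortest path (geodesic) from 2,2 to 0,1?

Shortest path: 2,2 → 1,2 → 0,2 → 0,1, total weight = 9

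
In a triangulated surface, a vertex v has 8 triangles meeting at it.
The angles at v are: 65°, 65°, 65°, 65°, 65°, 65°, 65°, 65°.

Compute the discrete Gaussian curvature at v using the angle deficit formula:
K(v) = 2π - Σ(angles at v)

Sum of angles = 520°. K = 360° - 520° = -160° = -8π/9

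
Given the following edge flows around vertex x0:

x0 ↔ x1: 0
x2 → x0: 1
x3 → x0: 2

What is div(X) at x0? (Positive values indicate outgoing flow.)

Divergence = sum of outgoing flows = 0 + (-1) + (-2) = -3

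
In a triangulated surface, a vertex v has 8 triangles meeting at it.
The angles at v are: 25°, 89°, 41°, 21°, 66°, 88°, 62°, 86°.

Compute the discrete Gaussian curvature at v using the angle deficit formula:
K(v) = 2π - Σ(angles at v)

Sum of angles = 478°. K = 360° - 478° = -118° = -59π/90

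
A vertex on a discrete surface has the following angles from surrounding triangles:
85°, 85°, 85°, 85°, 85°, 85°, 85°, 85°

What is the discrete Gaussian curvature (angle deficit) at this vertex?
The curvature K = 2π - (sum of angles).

Sum of angles = 680°. K = 360° - 680° = -320° = -16π/9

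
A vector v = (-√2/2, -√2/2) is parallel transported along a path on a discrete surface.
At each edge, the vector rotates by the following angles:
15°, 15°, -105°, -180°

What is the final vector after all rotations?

Total rotation: 15° + 15° + (-105°) + (-180°) = -255° ≡ 105° (mod 360°). Final vector: (0.8660, -0.5000)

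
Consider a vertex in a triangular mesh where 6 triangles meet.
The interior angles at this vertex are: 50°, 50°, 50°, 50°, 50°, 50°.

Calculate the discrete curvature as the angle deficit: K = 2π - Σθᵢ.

Sum of angles = 300°. K = 360° - 300° = 60°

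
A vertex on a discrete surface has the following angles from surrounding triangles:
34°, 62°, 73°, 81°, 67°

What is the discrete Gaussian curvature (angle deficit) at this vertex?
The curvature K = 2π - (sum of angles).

Sum of angles = 317°. K = 360° - 317° = 43° = 43π/180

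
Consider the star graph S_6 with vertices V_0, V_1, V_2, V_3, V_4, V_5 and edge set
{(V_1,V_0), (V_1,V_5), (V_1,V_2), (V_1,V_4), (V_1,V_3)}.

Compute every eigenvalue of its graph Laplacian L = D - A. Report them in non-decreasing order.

The star S_6 is the complete bipartite graph K_{1,5} (one hub of degree 5, 5 leaves of degree 1). The Laplacian spectrum of K_{p,q} is 0, p (multiplicity q−1), q (multiplicity p−1), p+q. With p = 1, q = 5: 0 once, 1 with multiplicity 4, and 6 once. (Check: trace L = sum of degrees = 10 = 4·1 + 6.)
Laplacian eigenvalues (increasing order): [0.0, 1.0, 1.0, 1.0, 1.0, 6.0]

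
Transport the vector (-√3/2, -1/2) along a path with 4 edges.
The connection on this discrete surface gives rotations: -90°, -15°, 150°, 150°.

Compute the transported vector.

Total rotation: (-90°) + (-15°) + 150° + 150° = 195° ≡ -165° (mod 360°). Final vector: (0.7071, 0.7071)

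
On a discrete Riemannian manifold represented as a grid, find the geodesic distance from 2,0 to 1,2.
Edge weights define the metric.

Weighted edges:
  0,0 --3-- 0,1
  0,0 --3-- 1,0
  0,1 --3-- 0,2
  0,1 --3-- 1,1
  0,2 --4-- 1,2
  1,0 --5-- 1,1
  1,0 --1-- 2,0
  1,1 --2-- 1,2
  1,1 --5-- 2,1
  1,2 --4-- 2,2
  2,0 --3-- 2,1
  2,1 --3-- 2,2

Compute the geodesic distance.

Shortest path: 2,0 → 1,0 → 1,1 → 1,2, total weight = 8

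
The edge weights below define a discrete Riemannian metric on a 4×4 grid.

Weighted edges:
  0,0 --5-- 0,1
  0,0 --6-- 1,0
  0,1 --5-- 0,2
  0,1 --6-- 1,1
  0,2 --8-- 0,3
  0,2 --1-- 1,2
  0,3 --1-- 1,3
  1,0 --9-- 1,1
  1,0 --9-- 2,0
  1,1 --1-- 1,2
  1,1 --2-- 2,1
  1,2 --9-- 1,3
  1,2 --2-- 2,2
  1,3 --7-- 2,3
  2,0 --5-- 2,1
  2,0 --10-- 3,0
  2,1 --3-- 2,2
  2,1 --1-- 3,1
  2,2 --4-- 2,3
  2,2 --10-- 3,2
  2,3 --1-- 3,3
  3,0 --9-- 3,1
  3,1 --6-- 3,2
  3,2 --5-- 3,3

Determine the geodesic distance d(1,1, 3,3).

Shortest path: 1,1 → 1,2 → 2,2 → 2,3 → 3,3, total weight = 8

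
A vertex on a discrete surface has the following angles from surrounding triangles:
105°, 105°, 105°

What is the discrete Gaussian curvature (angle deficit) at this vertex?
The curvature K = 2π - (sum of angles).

Sum of angles = 315°. K = 360° - 315° = 45° = π/4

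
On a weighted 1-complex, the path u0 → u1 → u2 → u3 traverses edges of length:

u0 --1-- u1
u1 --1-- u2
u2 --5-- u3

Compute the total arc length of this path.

Arc length = 1 + 1 + 5 = 7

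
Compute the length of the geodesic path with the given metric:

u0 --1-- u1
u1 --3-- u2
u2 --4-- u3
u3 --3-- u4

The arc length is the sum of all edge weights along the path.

Arc length = 1 + 3 + 4 + 3 = 11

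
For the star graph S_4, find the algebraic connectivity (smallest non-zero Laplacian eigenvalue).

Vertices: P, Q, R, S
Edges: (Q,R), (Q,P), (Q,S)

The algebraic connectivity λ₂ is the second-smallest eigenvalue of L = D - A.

The star S_4 is the complete bipartite graph K_{1,3} (one hub of degree 3, 3 leaves of degree 1). The Laplacian spectrum of K_{p,q} is 0, p (multiplicity q−1), q (multiplicity p−1), p+q. With p = 1, q = 3: 0 once, 1 with multiplicity 2, and 4 once. (Check: trace L = sum of degrees = 6 = 2·1 + 4.)
Laplacian eigenvalues: [0.0, 1.0, 1.0, 4.0]. Algebraic connectivity (smallest non-zero eigenvalue) = 1.0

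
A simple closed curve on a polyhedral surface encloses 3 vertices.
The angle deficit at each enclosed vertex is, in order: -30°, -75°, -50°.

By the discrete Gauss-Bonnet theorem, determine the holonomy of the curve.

Holonomy = total enclosed curvature = (-30°) + (-75°) + (-50°) = -155°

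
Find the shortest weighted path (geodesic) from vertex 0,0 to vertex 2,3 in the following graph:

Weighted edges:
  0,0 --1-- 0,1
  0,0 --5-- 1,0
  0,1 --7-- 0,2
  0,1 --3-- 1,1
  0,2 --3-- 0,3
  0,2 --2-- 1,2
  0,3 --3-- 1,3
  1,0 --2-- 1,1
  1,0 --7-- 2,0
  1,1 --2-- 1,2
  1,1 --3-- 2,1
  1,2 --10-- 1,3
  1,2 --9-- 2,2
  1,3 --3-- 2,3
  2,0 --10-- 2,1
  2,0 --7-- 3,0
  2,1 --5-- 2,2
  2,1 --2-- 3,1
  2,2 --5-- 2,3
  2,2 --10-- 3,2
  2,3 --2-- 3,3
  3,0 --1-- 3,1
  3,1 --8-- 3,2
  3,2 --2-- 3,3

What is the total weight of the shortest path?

Shortest path: 0,0 → 0,1 → 1,1 → 2,1 → 2,2 → 2,3, total weight = 17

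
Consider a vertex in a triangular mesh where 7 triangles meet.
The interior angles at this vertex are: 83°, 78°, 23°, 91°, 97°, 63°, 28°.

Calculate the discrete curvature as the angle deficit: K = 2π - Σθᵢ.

Sum of angles = 463°. K = 360° - 463° = -103° = -103π/180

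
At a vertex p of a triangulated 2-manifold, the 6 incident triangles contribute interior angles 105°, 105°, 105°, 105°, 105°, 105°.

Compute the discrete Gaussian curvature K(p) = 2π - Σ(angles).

Sum of angles = 630°. K = 360° - 630° = -270°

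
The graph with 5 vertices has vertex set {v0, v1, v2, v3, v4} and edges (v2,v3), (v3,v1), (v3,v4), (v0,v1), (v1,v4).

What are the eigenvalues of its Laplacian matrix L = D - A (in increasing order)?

Degrees: deg(v0) = 1, deg(v1) = 3, deg(v2) = 1, deg(v3) = 3, deg(v4) = 2.
L = D − A with rows/columns ordered (v0, v1, v2, v3, v4):
  [ 1, -1,  0,  0,  0]
  [-1,  3,  0, -1, -1]
  [ 0,  0,  1, -1,  0]
  [ 0, -1, -1,  3, -1]
  [ 0, -1,  0, -1,  2]
Characteristic polynomial: det(λI − L) = λ(λ² − 5λ + 3)(λ² − 5λ + 5).
Roots: λ = 0; (λ² − 5λ + 3) = 0 ⇒ λ = (5 ± √13)/2 ≈ 0.6972, 4.3028; (λ² − 5λ + 5) = 0 ⇒ λ = (5 ± √5)/2 ≈ 1.382, 3.618.
(Check: the roots sum (with multiplicity) to 10, matching trace L = Σdeg = 2·5 = 10.)
Laplacian eigenvalues (increasing order): [0.0, 0.6972, 1.382, 3.618, 4.3028]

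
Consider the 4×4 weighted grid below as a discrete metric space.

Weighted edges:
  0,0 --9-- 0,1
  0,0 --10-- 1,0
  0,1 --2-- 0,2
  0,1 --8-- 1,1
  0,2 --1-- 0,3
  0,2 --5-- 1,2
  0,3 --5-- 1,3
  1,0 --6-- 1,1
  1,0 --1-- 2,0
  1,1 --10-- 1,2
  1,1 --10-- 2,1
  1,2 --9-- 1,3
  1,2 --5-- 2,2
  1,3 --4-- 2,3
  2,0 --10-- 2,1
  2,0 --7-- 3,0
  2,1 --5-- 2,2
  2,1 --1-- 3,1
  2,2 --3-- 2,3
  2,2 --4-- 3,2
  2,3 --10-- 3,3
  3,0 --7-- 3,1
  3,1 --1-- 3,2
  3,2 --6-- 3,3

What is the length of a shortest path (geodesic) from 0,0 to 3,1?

Shortest path: 0,0 → 1,0 → 2,0 → 2,1 → 3,1, total weight = 22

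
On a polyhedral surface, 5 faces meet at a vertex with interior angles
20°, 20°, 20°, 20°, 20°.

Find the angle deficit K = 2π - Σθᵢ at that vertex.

Sum of angles = 100°. K = 360° - 100° = 260° = 13π/9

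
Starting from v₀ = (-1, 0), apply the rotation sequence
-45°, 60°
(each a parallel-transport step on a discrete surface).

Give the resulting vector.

Total rotation: (-45°) + 60° = 15°. Final vector: (-0.9659, -0.2588)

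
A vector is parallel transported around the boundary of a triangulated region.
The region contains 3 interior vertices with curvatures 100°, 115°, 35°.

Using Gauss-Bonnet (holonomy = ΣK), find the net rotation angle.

Holonomy = total enclosed curvature = 100° + 115° + 35° = 250°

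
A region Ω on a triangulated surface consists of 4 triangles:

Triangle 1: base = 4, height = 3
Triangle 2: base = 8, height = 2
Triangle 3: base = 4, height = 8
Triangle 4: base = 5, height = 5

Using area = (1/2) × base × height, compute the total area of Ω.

(1/2)×4×3 + (1/2)×8×2 + (1/2)×4×8 + (1/2)×5×5 = 42.5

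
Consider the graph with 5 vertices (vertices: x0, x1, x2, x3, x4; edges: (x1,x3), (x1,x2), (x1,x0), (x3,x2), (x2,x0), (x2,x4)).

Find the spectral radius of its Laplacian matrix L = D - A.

Degrees: deg(x0) = 2, deg(x1) = 3, deg(x2) = 4, deg(x3) = 2, deg(x4) = 1.
L = D − A with rows/columns ordered (x0, x1, x2, x3, x4):
  [ 2, -1, -1,  0,  0]
  [-1,  3, -1, -1,  0]
  [-1, -1,  4, -1, -1]
  [ 0, -1, -1,  2,  0]
  [ 0,  0, -1,  0,  1]
Characteristic polynomial: det(λI − L) = λ(λ − 1)(λ − 2)(λ − 4)(λ − 5).
Roots: λ = 0; (λ − 1) = 0 ⇒ λ = 1; (λ − 2) = 0 ⇒ λ = 2; (λ − 4) = 0 ⇒ λ = 4; (λ − 5) = 0 ⇒ λ = 5.
(Check: the roots sum (with multiplicity) to 12, matching trace L = Σdeg = 2·6 = 12.)
Laplacian eigenvalues: [0.0, 1.0, 2.0, 4.0, 5.0]. Largest eigenvalue (spectral radius) = 5.0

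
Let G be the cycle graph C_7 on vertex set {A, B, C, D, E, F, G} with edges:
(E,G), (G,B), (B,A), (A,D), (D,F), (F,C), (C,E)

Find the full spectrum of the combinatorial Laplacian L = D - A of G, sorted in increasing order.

The cycle graph C_n has Laplacian eigenvalues λ_k = 2 − 2cos(2πk/n), k = 0, 1, …, n−1. Here n = 7:
k=0: 2 − 2cos(0) = 0.0; k=1: 2 − 2cos(2π/7) = 0.753; k=2: 2 − 2cos(4π/7) = 2.445; k=3: 2 − 2cos(6π/7) = 3.8019; k=4: 2 − 2cos(8π/7) = 3.8019; k=5: 2 − 2cos(10π/7) = 2.445; k=6: 2 − 2cos(12π/7) = 0.753.
Laplacian eigenvalues (increasing order): [0.0, 0.753, 0.753, 2.445, 2.445, 3.8019, 3.8019]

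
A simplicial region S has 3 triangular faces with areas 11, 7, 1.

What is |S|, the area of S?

11 + 7 + 1 = 19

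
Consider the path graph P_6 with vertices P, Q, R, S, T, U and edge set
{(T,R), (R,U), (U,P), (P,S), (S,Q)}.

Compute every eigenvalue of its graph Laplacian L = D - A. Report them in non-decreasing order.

The path graph P_n has Laplacian eigenvalues λ_k = 2 − 2cos(kπ/n), k = 0, 1, …, n−1. Here n = 6:
k=0: 2 − 2cos(0) = 0.0; k=1: 2 − 2cos(π/6) = 0.2679; k=2: 2 − 2cos(π/3) = 1.0; k=3: 2 − 2cos(π/2) = 2.0; k=4: 2 − 2cos(2π/3) = 3.0; k=5: 2 − 2cos(5π/6) = 3.7321.
Laplacian eigenvalues (increasing order): [0.0, 0.2679, 1.0, 2.0, 3.0, 3.7321]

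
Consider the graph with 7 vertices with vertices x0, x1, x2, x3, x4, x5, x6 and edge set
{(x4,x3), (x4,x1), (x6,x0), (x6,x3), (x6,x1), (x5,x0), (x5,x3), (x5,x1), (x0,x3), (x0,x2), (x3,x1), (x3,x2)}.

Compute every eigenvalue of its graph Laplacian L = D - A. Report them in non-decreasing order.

Degrees: deg(x0) = 4, deg(x1) = 4, deg(x2) = 2, deg(x3) = 6, deg(x4) = 2, deg(x5) = 3, deg(x6) = 3.
L = D − A with rows/columns ordered (x0, x1, x2, x3, x4, x5, x6):
  [ 4,  0, -1, -1,  0, -1, -1]
  [ 0,  4,  0, -1, -1, -1, -1]
  [-1,  0,  2, -1,  0,  0,  0]
  [-1, -1, -1,  6, -1, -1, -1]
  [ 0, -1,  0, -1,  2,  0,  0]
  [-1, -1,  0, -1,  0,  3,  0]
  [-1, -1,  0, -1,  0,  0,  3]
Characteristic polynomial: det(λI − L) = λ(λ² − 6λ + 7)(λ² − 8λ + 13)(λ − 3)(λ − 7).
Roots: λ = 0; (λ² − 6λ + 7) = 0 ⇒ λ = 3 ± √2 ≈ 1.5858, 4.4142; (λ² − 8λ + 13) = 0 ⇒ λ = 4 ± √3 ≈ 2.2679, 5.7321; (λ − 3) = 0 ⇒ λ = 3; (λ − 7) = 0 ⇒ λ = 7.
(Check: the roots sum (with multiplicity) to 24, matching trace L = Σdeg = 2·12 = 24.)
Laplacian eigenvalues (increasing order): [0.0, 1.5858, 2.2679, 3.0, 4.4142, 5.7321, 7.0]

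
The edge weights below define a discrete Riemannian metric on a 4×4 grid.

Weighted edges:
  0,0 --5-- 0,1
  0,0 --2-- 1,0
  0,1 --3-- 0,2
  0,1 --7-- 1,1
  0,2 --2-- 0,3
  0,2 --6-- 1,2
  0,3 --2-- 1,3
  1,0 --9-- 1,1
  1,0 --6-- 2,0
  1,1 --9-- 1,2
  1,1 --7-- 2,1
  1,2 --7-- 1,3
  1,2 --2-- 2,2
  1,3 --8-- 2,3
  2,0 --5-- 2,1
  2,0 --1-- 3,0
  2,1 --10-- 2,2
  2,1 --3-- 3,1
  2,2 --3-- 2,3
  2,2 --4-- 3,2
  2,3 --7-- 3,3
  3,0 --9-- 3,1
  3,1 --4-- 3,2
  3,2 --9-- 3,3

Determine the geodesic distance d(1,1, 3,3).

Shortest path: 1,1 → 1,2 → 2,2 → 2,3 → 3,3, total weight = 21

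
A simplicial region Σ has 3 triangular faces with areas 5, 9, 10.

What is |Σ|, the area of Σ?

5 + 9 + 10 = 24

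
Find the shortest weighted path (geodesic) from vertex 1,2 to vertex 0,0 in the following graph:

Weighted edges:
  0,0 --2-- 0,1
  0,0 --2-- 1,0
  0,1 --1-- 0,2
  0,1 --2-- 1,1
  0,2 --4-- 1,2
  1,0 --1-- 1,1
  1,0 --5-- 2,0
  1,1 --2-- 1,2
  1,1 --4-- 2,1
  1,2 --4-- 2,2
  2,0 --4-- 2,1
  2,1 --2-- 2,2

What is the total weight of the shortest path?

Shortest path: 1,2 → 1,1 → 1,0 → 0,0, total weight = 5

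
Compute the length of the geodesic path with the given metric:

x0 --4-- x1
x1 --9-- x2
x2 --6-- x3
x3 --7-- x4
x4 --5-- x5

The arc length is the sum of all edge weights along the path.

Arc length = 4 + 9 + 6 + 7 + 5 = 31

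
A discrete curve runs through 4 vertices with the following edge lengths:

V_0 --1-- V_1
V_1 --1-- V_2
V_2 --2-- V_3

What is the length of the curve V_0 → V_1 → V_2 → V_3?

Arc length = 1 + 1 + 2 = 4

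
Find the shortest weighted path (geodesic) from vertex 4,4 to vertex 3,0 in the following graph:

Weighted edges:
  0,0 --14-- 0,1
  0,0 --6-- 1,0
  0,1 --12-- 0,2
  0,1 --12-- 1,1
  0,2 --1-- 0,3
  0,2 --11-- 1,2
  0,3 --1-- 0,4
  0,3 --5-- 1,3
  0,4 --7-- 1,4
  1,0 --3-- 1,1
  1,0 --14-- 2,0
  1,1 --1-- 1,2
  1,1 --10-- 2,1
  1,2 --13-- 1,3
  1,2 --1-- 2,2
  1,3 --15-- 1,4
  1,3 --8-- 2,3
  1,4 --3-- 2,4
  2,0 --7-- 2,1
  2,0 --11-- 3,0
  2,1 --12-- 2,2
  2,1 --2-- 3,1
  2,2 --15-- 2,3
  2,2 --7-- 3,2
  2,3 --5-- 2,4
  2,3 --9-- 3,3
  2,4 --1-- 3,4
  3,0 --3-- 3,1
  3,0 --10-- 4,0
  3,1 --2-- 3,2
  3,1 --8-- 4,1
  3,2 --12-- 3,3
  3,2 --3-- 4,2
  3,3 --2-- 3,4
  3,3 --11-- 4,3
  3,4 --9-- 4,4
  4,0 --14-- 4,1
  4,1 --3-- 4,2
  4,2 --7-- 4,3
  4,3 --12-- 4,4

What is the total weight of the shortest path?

Shortest path: 4,4 → 4,3 → 4,2 → 3,2 → 3,1 → 3,0, total weight = 27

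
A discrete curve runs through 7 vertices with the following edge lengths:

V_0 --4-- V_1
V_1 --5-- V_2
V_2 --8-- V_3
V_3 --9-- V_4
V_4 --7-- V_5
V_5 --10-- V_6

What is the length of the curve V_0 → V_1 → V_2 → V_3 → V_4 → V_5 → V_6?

Arc length = 4 + 5 + 8 + 9 + 7 + 10 = 43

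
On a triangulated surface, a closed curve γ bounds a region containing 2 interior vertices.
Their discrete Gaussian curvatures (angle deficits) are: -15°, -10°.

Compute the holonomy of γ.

Holonomy = total enclosed curvature = (-15°) + (-10°) = -25°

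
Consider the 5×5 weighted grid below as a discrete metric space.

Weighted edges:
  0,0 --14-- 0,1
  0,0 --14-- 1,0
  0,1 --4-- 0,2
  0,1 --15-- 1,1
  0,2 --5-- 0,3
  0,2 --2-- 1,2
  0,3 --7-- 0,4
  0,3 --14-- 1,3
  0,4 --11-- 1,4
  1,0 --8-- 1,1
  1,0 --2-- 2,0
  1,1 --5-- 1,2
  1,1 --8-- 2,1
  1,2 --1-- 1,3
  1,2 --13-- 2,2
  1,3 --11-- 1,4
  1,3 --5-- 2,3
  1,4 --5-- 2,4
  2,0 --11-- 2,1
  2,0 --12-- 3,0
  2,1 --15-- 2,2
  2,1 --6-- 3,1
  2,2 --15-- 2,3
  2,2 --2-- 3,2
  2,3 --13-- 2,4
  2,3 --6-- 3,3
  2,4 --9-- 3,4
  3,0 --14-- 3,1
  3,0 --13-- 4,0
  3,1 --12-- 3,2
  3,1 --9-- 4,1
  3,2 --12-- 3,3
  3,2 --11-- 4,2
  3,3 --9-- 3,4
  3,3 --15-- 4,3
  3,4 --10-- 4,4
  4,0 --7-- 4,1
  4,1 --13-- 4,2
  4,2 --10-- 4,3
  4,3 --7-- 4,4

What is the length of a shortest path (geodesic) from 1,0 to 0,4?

Shortest path: 1,0 → 1,1 → 1,2 → 0,2 → 0,3 → 0,4, total weight = 27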